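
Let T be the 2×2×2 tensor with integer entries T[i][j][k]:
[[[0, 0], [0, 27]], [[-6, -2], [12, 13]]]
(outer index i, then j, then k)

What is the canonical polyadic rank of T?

Lower bound: the mode-2 unfolding of T (rows indexed by j, columns by (i,k) = (0,0), (0,1), (1,0), (1,1)) is [[0, 0, -6, -2], [0, 27, 12, 13]].
There the 2×2 minor on rows j ∈ {0, 1}, columns (i,k) ∈ {(0,1), (1,0)} is det [[0, -6], [27, 12]] = 162 ≠ 0, so this unfolding has rank ≥ 2; CP rank is at least every unfolding rank, so rank(T) ≥ 2. (Flattening ranks never certify an upper bound on CP rank; for that we must actually write T with 2 rank-1 terms.)
Upper bound — finding two terms. Write S_k = T[:,:,k] for the frontal slices: S₀ = [[0, 0], [-6, 12]], S₁ = [[0, 27], [-2, 13]].
If T = a₁ ∘ b₁ ∘ c₁ + a₂ ∘ b₂ ∘ c₂ then each S_k = c₁[k]·a₁b₁ᵀ + c₂[k]·a₂b₂ᵀ. S₀ and S₁ are linearly independent, so a₁b₁ᵀ and a₂b₂ᵀ must span the same plane of matrices: they are the rank-1 matrices of the form x·S₀ + y·S₁.
det(x·S₀ + y·S₁) is 162·xy + 54·y² = 54·(y)(3·x + y), vanishing at (x:y) = (1:0) and (1:-3).
M₁ = S₀ = [[0, 0], [-6, 12]] = (-6)·(0, 1)(1, -2)ᵀ and M₂ = S₀ − 3·S₁ = [[0, -81], [0, -27]] = (-27)·(3, 1)(0, 1)ᵀ, so take a₁ = (0, 1), b₁ = (1, -2), a₂ = (3, 1), b₂ = (0, 1).
Each slice is an integer combination of E₁ = a₁b₁ᵀ and E₂ = a₂b₂ᵀ: S₀ = −6·E₁, S₁ = −2·E₁ + 9·E₂; reading off coefficients, c₁ = (-6, -2) and c₂ = (0, 9).
Hence T = (0, 1) ∘ (1, -2) ∘ (-6, -2) + (3, 1) ∘ (0, 1) ∘ (0, 9), so rank(T) ≤ 2.
These bounds meet, so rank(T) = 2.
Check entry T[1,1,0] = 12: (1)·(-2)·(-6) + (1)·(1)·(0) = 12.

2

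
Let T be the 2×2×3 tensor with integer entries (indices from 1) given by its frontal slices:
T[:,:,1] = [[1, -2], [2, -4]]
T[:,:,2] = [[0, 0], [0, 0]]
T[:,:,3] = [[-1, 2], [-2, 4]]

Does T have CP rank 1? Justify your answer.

Yes

If T = a ⊗ b ⊗ c then every fibre of T is a multiple of the corresponding factor, so read the factors off the fibres through the nonzero entry T[1,1,1] = 1.
The mode-1 fibre T[:,1,1] = [1, 2] gives a = [1, 2] (primitive direction); the mode-2 fibre T[1,:,1] = [1, -2] gives b = [1, -2]; then c[k] = T[1,1,k] / (a[1]·b[1]) = [1, 0, -1] / 1 = [1, 0, -1].
Expanding [1, 2] ⊗ [1, -2] ⊗ [1, 0, -1] reproduces all 12 entries of T, so T = [1, 2] ⊗ [1, -2] ⊗ [1, 0, -1] and rank(T) ≤ 1.
Equivalently every frontal slice T[:,:,k] is c[k] times the rank-1 matrix [1, 2] ⊗ [1, -2]. So T has rank 1 (it is nonzero).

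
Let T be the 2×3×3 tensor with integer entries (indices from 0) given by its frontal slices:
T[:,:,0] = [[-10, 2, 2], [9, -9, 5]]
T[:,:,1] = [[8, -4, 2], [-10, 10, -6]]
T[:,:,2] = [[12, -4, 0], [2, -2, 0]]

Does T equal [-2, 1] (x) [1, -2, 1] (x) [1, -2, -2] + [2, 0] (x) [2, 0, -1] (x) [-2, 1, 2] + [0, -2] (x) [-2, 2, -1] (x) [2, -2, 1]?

Reconstruct entry (0,1,0) from the claimed factors: Σₗ aₗ[0]bₗ[1]cₗ[0] = (-2)·(-2)·(1) + (2)·(0)·(-2) + (0)·(2)·(2) = 4, but T[0,1,0] = 2. The claim is false.

No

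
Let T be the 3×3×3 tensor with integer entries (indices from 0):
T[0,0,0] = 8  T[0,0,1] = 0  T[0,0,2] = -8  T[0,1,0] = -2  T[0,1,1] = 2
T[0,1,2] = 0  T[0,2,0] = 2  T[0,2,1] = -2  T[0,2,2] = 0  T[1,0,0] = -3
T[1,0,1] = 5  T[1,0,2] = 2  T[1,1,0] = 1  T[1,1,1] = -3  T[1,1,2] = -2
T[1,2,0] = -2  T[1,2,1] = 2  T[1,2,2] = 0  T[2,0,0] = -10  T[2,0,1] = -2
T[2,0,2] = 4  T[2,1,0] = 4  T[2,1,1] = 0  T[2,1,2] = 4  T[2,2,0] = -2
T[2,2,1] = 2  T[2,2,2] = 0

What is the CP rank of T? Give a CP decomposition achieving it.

rank(T) = 3

Lower bound: the mode-1 unfolding of T (rows indexed by i, columns by (j,k) = (0,0), (0,1), (0,2), (1,0), (1,1), (1,2), (2,0), (2,1), (2,2)) is [[8, 0, -8, -2, 2, 0, 2, -2, 0], [-3, 5, 2, 1, -3, -2, -2, 2, 0], [-10, -2, 4, 4, 0, 4, -2, 2, 0]].
There the 3×3 minor on rows i ∈ {0, 1, 2}, columns (j,k) ∈ {(0,0), (0,1), (0,2)} is det [[8, 0, -8], [-3, 5, 2], [-10, -2, 4]] = -256 ≠ 0, so this unfolding has rank ≥ 3; CP rank is at least every unfolding rank, so rank(T) ≥ 3. (This is only a lower bound: in general the CP rank may exceed every unfolding rank, so we still need to exhibit 3 rank-1 terms summing to T.)
Upper bound: T is a sum of 3 rank-1 terms, T = [0, 1, -2] ⊗ [1, -1, 0] ⊗ [1, 1, 2] + [1, -1, -1] ⊗ [2, -1, 1] ⊗ [2, -2, 0] + [1, 0, -1] ⊗ [1, 0, 0] ⊗ [4, 4, -8] (one valid choice — decompositions are not unique — normalised so each a, b is primitive with positive first nonzero entry; check it by expanding all entries), so rank(T) ≤ 3.
These bounds meet, so rank(T) = 3.
Check entry T[0,0,2] = -8: (0)·(1)·(2) + (1)·(2)·(0) + (1)·(1)·(-8) = -8.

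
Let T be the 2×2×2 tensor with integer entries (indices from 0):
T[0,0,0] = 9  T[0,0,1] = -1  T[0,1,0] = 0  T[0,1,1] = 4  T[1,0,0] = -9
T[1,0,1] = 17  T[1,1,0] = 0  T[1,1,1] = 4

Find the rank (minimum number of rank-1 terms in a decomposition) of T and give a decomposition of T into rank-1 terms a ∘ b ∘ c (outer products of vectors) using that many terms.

rank(T) = 2

Lower bound: the mode-2 unfolding of T (rows indexed by j, columns by (i,k) = (0,0), (0,1), (1,0), (1,1)) is [[9, -1, -9, 17], [0, 4, 0, 4]].
There the 2×2 minor on rows j ∈ {0, 1}, columns (i,k) ∈ {(0,0), (0,1)} is det [[9, -1], [0, 4]] = 36 ≠ 0, so this unfolding has rank ≥ 2; CP rank is at least every unfolding rank, so rank(T) ≥ 2. (Flattening ranks never certify an upper bound on CP rank; for that we must actually write T with 2 rank-1 terms.)
Upper bound — finding two terms. Write S_k = T[:,:,k] for the frontal slices: S₀ = [[9, 0], [-9, 0]], S₁ = [[-1, 4], [17, 4]].
If T = a₁ ∘ b₁ ∘ c₁ + a₂ ∘ b₂ ∘ c₂ then each S_k = c₁[k]·a₁b₁ᵀ + c₂[k]·a₂b₂ᵀ. S₀ and S₁ are linearly independent, so a₁b₁ᵀ and a₂b₂ᵀ must span the same plane of matrices: they are the rank-1 matrices of the form x·S₀ + y·S₁.
det(x·S₀ + y·S₁) is 72·xy − 72·y² = 72·(x − y)(y), vanishing at (x:y) = (1:1) and (1:0).
M₁ = S₀ + S₁ = [[8, 4], [8, 4]] = 4·[1, 1][2, 1]ᵀ and M₂ = S₀ = [[9, 0], [-9, 0]] = 9·[1, -1][1, 0]ᵀ, so take a₁ = [1, 1], b₁ = [2, 1], a₂ = [1, -1], b₂ = [1, 0].
Each slice is an integer combination of E₁ = a₁b₁ᵀ and E₂ = a₂b₂ᵀ: S₀ = 9·E₂, S₁ = 4·E₁ − 9·E₂; reading off coefficients, c₁ = [0, 4] and c₂ = [9, -9].
Hence T = [1, 1] ∘ [2, 1] ∘ [0, 4] + [1, -1] ∘ [1, 0] ∘ [9, -9], so rank(T) ≤ 2.
These bounds meet, so rank(T) = 2.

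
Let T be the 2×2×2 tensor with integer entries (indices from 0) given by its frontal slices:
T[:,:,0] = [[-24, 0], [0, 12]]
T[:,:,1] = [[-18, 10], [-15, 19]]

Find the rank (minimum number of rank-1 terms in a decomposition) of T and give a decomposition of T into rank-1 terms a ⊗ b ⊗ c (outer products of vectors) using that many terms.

rank(T) = 2

Lower bound: the mode-2 unfolding of T (rows indexed by j, columns by (i,k) = (0,0), (0,1), (1,0), (1,1)) is [[-24, -18, 0, -15], [0, 10, 12, 19]].
There the 2×2 minor on rows j ∈ {0, 1}, columns (i,k) ∈ {(0,0), (0,1)} is det [[-24, -18], [0, 10]] = -240 ≠ 0, so this unfolding has rank ≥ 2; CP rank is at least every unfolding rank, so rank(T) ≥ 2. (This is only a lower bound: in general the CP rank may exceed every unfolding rank, so we still need to exhibit 2 rank-1 terms summing to T.)
Upper bound — finding two terms. Write S_k = T[:,:,k] for the frontal slices: S₀ = [[-24, 0], [0, 12]], S₁ = [[-18, 10], [-15, 19]].
If T = a₁ ⊗ b₁ ⊗ c₁ + a₂ ⊗ b₂ ⊗ c₂ then each S_k = c₁[k]·a₁b₁ᵀ + c₂[k]·a₂b₂ᵀ. S₀ and S₁ are linearly independent, so a₁b₁ᵀ and a₂b₂ᵀ must span the same plane of matrices: they are the rank-1 matrices of the form x·S₀ + y·S₁.
det(x·S₀ + y·S₁) is −288·x² − 672·xy − 192·y² = (-96)·(x + 2·y)(3·x + y), vanishing at (x:y) = (2:-1) and (1:-3).
M₁ = 2·S₀ − S₁ = [[-30, -10], [15, 5]] = (-5)·[2, -1][3, 1]ᵀ and M₂ = S₀ − 3·S₁ = [[30, -30], [45, -45]] = 15·[2, 3][1, -1]ᵀ, so take a₁ = [2, -1], b₁ = [3, 1], a₂ = [2, 3], b₂ = [1, -1].
Each slice is an integer combination of E₁ = a₁b₁ᵀ and E₂ = a₂b₂ᵀ: S₀ = −3·E₁ − 3·E₂, S₁ = −E₁ − 6·E₂; reading off coefficients, c₁ = [-3, -1] and c₂ = [-3, -6].
Hence T = [2, -1] ⊗ [3, 1] ⊗ [-3, -1] + [2, 3] ⊗ [1, -1] ⊗ [-3, -6], so rank(T) ≤ 2.
These bounds meet, so rank(T) = 2.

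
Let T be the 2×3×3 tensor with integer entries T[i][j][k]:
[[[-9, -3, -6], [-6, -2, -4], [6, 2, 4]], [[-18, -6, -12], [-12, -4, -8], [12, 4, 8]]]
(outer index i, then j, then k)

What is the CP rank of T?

Lower bound: T ≠ 0 (e.g. T[0,0,0] = -9), so rank(T) ≥ 1.
Upper bound: if T = a ∘ b ∘ c then every fibre of T is a multiple of the corresponding factor, so read the factors off the fibres through the nonzero entry T[0,0,0] = -9.
The mode-1 fibre T[:,0,0] = [-9, -18] gives a = (1, 2) (primitive direction); the mode-2 fibre T[0,:,0] = [-9, -6, 6] gives b = (3, 2, -2); then c[k] = T[0,0,k] / (a[0]·b[0]) = [-9, -3, -6] / 3 = (-3, -1, -2).
Expanding (1, 2) ∘ (3, 2, -2) ∘ (-3, -1, -2) reproduces all 18 entries of T, so T = (1, 2) ∘ (3, 2, -2) ∘ (-3, -1, -2) and rank(T) ≤ 1.
These bounds meet, so rank(T) = 1.
Check entry T[0,0,1] = -3: (1)·(3)·(-1) = -3.

1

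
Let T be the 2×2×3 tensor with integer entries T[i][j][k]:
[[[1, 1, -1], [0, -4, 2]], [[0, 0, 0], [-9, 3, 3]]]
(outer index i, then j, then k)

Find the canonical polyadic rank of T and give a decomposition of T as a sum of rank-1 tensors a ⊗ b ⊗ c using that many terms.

rank(T) = 2

Lower bound: the mode-2 unfolding of T (rows indexed by j, columns by (i,k) = (0,0), (0,1), (0,2), (1,0), (1,1), (1,2)) is [[1, 1, -1, 0, 0, 0], [0, -4, 2, -9, 3, 3]].
There the 2×2 minor on rows j ∈ {0, 1}, columns (i,k) ∈ {(0,0), (0,1)} is det [[1, 1], [0, -4]] = -4 ≠ 0, so this unfolding has rank ≥ 2; CP rank is at least every unfolding rank, so rank(T) ≥ 2. (This is only a lower bound: in general the CP rank may exceed every unfolding rank, so we still need to exhibit 2 rank-1 terms summing to T.)
Upper bound — finding two terms. Write S_k = T[:,:,k] for the frontal slices: S₀ = [[1, 0], [0, -9]], S₁ = [[1, -4], [0, 3]], S₂ = [[-1, 2], [0, 3]].
If T = a₁ ⊗ b₁ ⊗ c₁ + a₂ ⊗ b₂ ⊗ c₂ then each S_k = c₁[k]·a₁b₁ᵀ + c₂[k]·a₂b₂ᵀ. S₀ and S₁ are linearly independent, so a₁b₁ᵀ and a₂b₂ᵀ must span the same plane of matrices: they are the rank-1 matrices of the form x·S₀ + y·S₁.
det(x·S₀ + y·S₁) is −9·x² − 6·xy + 3·y² = (-3)·(3·x − y)(x + y), vanishing at (x:y) = (1:3) and (1:-1).
M₁ = S₀ + 3·S₁ = [[4, -12], [0, 0]] = 4·[1, 0][1, -3]ᵀ and M₂ = S₀ − S₁ = [[0, 4], [0, -12]] = 4·[1, -3][0, 1]ᵀ, so take a₁ = [1, 0], b₁ = [1, -3], a₂ = [1, -3], b₂ = [0, 1].
Each slice is an integer combination of E₁ = a₁b₁ᵀ and E₂ = a₂b₂ᵀ: S₀ = E₁ + 3·E₂, S₁ = E₁ − E₂, S₂ = −E₁ − E₂; reading off coefficients, c₁ = [1, 1, -1] and c₂ = [3, -1, -1].
Hence T = [1, 0] ⊗ [1, -3] ⊗ [1, 1, -1] + [1, -3] ⊗ [0, 1] ⊗ [3, -1, -1], so rank(T) ≤ 2.
These bounds meet, so rank(T) = 2.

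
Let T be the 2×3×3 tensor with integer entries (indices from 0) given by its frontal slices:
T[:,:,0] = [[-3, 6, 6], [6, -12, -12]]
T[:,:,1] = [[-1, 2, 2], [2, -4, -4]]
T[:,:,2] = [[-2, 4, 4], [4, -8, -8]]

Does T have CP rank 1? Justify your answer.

Yes

If T = a ⊗ b ⊗ c then every fibre of T is a multiple of the corresponding factor, so read the factors off the fibres through the nonzero entry T[0,0,0] = -3.
The mode-1 fibre T[:,0,0] = [-3, 6] gives a = [1, -2] (primitive direction); the mode-2 fibre T[0,:,0] = [-3, 6, 6] gives b = [1, -2, -2]; then c[k] = T[0,0,k] / (a[0]·b[0]) = [-3, -1, -2] / 1 = [-3, -1, -2].
Expanding [1, -2] ⊗ [1, -2, -2] ⊗ [-3, -1, -2] reproduces all 18 entries of T, so T = [1, -2] ⊗ [1, -2, -2] ⊗ [-3, -1, -2] and rank(T) ≤ 1.
Equivalently every frontal slice T[:,:,k] is c[k] times the rank-1 matrix [1, -2] ⊗ [1, -2, -2]. So T has rank 1 (it is nonzero).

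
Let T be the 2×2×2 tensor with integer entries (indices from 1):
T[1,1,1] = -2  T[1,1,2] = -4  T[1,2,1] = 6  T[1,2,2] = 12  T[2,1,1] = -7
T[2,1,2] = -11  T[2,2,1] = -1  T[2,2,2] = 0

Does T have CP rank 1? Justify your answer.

No

The mode-3 unfolding of T (rows indexed by k, columns by (i,j) = (1,1), (1,2), (2,1), (2,2)) is [[-2, 6, -7, -1], [-4, 12, -11, 0]].
There the 2×2 minor on rows k ∈ {1, 2}, columns (i,j) ∈ {(1,1), (2,1)} is det [[-2, -7], [-4, -11]] = -6 ≠ 0, so this unfolding has rank ≥ 2; CP rank is at least every unfolding rank, so rank(T) ≥ 2.
In particular rank(T) ≥ 2 > 1, so T is not rank-1.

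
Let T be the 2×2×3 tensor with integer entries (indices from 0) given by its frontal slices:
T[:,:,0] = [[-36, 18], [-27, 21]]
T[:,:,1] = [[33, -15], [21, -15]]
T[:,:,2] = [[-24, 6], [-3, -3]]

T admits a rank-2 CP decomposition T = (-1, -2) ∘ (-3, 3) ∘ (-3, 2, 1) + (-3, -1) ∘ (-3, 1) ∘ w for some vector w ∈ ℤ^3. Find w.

Subtract the known terms from T to get the rank-1 residual R = (-3, -1) ∘ (-3, 1) ∘ w, so R[i,j,k] = a[i]·b[j]·w[k]. Pick indices with nonzero a[0]·b[0] = (-3)·(-3) = 9. Only the fibre through (0,0,·) is needed: R[0,0,:] = T[0,0,:] − Σₗ aₗ[0]bₗ[0]cₗ = [-36, 33, -24] − (-1)·(-3)·(-3, 2, 1) = [-27, 27, -27]. Then w[k] = R[0,0,k] / 9 for each k, giving w = [-27, 27, -27] / 9 = (-3, 3, -3).

w = (-3, 3, -3)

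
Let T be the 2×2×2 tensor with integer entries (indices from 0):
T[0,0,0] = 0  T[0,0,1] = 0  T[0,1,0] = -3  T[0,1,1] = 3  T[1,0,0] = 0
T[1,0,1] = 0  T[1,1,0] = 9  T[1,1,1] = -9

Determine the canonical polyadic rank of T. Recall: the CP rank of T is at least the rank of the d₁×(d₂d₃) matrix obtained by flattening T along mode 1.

Lower bound: T ≠ 0 (e.g. T[0,1,0] = -3), so rank(T) ≥ 1.
Upper bound: the mode-1 fibre T[:,1,0] = [-3, 9] gives a = [1, -3] (primitive direction); the mode-2 fibre T[0,:,0] = [0, -3] gives b = [0, 1]; then c[k] = T[0,1,k] / (a[0]·b[1]) = [-3, 3] / 1 = [-3, 3].
Expanding [1, -3] ⊗ [0, 1] ⊗ [-3, 3] reproduces all 8 entries of T, so T = [1, -3] ⊗ [0, 1] ⊗ [-3, 3] and rank(T) ≤ 1.
These bounds meet, so rank(T) = 1.

1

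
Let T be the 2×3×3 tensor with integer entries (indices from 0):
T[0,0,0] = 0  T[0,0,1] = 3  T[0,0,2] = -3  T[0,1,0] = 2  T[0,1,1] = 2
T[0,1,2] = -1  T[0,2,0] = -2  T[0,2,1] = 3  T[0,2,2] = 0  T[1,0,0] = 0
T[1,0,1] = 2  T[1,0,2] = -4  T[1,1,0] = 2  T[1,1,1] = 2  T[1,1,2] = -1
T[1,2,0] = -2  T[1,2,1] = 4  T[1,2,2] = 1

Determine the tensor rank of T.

3

Lower bound: the mode-2 unfolding of T (rows indexed by j, columns by (i,k) = (0,0), (0,1), (0,2), (1,0), (1,1), (1,2)) is [[0, 3, -3, 0, 2, -4], [2, 2, -1, 2, 2, -1], [-2, 3, 0, -2, 4, 1]].
There the 3×3 minor on rows j ∈ {0, 1, 2}, columns (i,k) ∈ {(0,0), (0,1), (0,2)} is det [[0, 3, -3], [2, 2, -1], [-2, 3, 0]] = -24 ≠ 0, so this unfolding has rank ≥ 3; CP rank is at least every unfolding rank, so rank(T) ≥ 3. (Unfolding ranks only ever bound the CP rank from below — rank(T) can be strictly larger than all of them — so the matching upper bound has to come from an explicit 3-term decomposition.)
Upper bound: T is a sum of 3 rank-1 terms, T = (1, 1) ⊗ (1, 0, 1) ⊗ (-4, 0, 0) + (1, 1) ⊗ (2, 1, 1) ⊗ (2, 2, -1) + (1, 2) ⊗ (1, 0, -1) ⊗ (0, -1, -1) (written with every a and b primitive with positive leading entry and the scale carried by c; CP decompositions are not unique, and this one is verified by expanding entrywise), so rank(T) ≤ 3.
These bounds meet, so rank(T) = 3.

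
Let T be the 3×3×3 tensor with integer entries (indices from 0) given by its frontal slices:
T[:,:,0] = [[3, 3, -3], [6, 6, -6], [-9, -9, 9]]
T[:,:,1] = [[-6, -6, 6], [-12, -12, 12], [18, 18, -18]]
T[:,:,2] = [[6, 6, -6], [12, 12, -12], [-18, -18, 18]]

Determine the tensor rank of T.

Lower bound: T ≠ 0 (e.g. T[0,0,0] = 3), so rank(T) ≥ 1.
Upper bound: if T = a (x) b (x) c then every fibre of T is a multiple of the corresponding factor, so read the factors off the fibres through the nonzero entry T[0,0,0] = 3.
The mode-1 fibre T[:,0,0] = [3, 6, -9] gives a = (1, 2, -3) (primitive direction); the mode-2 fibre T[0,:,0] = [3, 3, -3] gives b = (1, 1, -1); then c[k] = T[0,0,k] / (a[0]·b[0]) = [3, -6, 6] / 1 = (3, -6, 6).
Expanding (1, 2, -3) (x) (1, 1, -1) (x) (3, -6, 6) reproduces all 27 entries of T, so T = (1, 2, -3) (x) (1, 1, -1) (x) (3, -6, 6) and rank(T) ≤ 1.
These bounds meet, so rank(T) = 1.
Check entry T[2,2,0] = 9: (-3)·(-1)·(3) = 9.

1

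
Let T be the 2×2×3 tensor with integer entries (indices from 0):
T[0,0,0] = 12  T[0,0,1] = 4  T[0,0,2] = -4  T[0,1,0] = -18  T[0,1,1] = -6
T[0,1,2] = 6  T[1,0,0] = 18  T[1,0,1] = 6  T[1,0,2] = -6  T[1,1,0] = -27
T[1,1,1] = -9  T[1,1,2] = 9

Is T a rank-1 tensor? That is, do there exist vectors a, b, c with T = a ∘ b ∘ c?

If T = a ∘ b ∘ c then every fibre of T is a multiple of the corresponding factor, so read the factors off the fibres through the nonzero entry T[0,0,0] = 12.
The mode-1 fibre T[:,0,0] = [12, 18] gives a = [2, 3] (primitive direction); the mode-2 fibre T[0,:,0] = [12, -18] gives b = [2, -3]; then c[k] = T[0,0,k] / (a[0]·b[0]) = [12, 4, -4] / 4 = [3, 1, -1].
Expanding [2, 3] ∘ [2, -3] ∘ [3, 1, -1] reproduces all 12 entries of T, so T = [2, 3] ∘ [2, -3] ∘ [3, 1, -1] and rank(T) ≤ 1.
Equivalently every frontal slice T[:,:,k] is c[k] times the rank-1 matrix [2, 3] ∘ [2, -3]. So T has rank 1 (it is nonzero).

Yes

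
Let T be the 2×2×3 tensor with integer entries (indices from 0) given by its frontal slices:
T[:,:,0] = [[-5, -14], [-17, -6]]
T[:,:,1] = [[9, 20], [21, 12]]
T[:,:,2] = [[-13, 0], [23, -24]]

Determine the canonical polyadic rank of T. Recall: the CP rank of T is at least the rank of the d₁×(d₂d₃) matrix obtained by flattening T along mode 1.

2

Lower bound: the mode-1 unfolding of T (rows indexed by i, columns by (j,k) = (0,0), (0,1), (0,2), (1,0), (1,1), (1,2)) is [[-5, 9, -13, -14, 20, 0], [-17, 21, 23, -6, 12, -24]].
There the 2×2 minor on rows i ∈ {0, 1}, columns (j,k) ∈ {(0,0), (0,1)} is det [[-5, 9], [-17, 21]] = 48 ≠ 0, so this unfolding has rank ≥ 2; CP rank is at least every unfolding rank, so rank(T) ≥ 2. (Flattening ranks never certify an upper bound on CP rank; for that we must actually write T with 2 rank-1 terms.)
Upper bound — finding two terms. Write S_k = T[:,:,k] for the frontal slices: S₀ = [[-5, -14], [-17, -6]], S₁ = [[9, 20], [21, 12]], S₂ = [[-13, 0], [23, -24]].
If T = a₁ ⊗ b₁ ⊗ c₁ + a₂ ⊗ b₂ ⊗ c₂ then each S_k = c₁[k]·a₁b₁ᵀ + c₂[k]·a₂b₂ᵀ. S₀ and S₁ are linearly independent, so a₁b₁ᵀ and a₂b₂ᵀ must span the same plane of matrices: they are the rank-1 matrices of the form x·S₀ + y·S₁.
det(x·S₀ + y·S₁) is −208·x² + 520·xy − 312·y² = (-104)·(2·x − 3·y)(x − y), vanishing at (x:y) = (3:2) and (1:1).
M₁ = 3·S₀ + 2·S₁ = [[3, -2], [-9, 6]] = [1, -3][3, -2]ᵀ and M₂ = S₀ + S₁ = [[4, 6], [4, 6]] = 2·[1, 1][2, 3]ᵀ, so take a₁ = [1, -3], b₁ = [3, -2], a₂ = [1, 1], b₂ = [2, 3].
Each slice is an integer combination of E₁ = a₁b₁ᵀ and E₂ = a₂b₂ᵀ: S₀ = E₁ − 4·E₂, S₁ = −E₁ + 6·E₂, S₂ = −3·E₁ − 2·E₂; reading off coefficients, c₁ = [1, -1, -3] and c₂ = [-4, 6, -2].
Hence T = [1, -3] ⊗ [3, -2] ⊗ [1, -1, -3] + [1, 1] ⊗ [2, 3] ⊗ [-4, 6, -2], so rank(T) ≤ 2.
These bounds meet, so rank(T) = 2.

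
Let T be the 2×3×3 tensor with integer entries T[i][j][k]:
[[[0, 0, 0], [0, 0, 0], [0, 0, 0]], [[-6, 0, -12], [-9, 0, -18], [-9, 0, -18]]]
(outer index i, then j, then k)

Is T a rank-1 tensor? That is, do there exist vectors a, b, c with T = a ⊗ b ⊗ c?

Yes

If T = a ⊗ b ⊗ c then every fibre of T is a multiple of the corresponding factor, so read the factors off the fibres through the nonzero entry T[1,0,0] = -6.
The mode-1 fibre T[:,0,0] = [0, -6] gives a = [0, 1] (primitive direction); the mode-2 fibre T[1,:,0] = [-6, -9, -9] gives b = [2, 3, 3]; then c[k] = T[1,0,k] / (a[1]·b[0]) = [-6, 0, -12] / 2 = [-3, 0, -6].
Expanding [0, 1] ⊗ [2, 3, 3] ⊗ [-3, 0, -6] reproduces all 18 entries of T, so T = [0, 1] ⊗ [2, 3, 3] ⊗ [-3, 0, -6] and rank(T) ≤ 1.
Equivalently every frontal slice T[:,:,k] is c[k] times the rank-1 matrix [0, 1] ⊗ [2, 3, 3]. So T has rank 1 (it is nonzero).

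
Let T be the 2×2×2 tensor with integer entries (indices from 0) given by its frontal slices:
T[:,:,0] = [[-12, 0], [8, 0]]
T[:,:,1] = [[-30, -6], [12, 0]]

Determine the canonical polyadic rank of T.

Lower bound: in the mode-3 unfolding of T (rows indexed by k, columns by (i,j)) the 2×2 minor on rows k ∈ {0, 1}, columns (i,j) ∈ {(0,0), (0,1)} is det [[-12, 0], [-30, -6]] = 72 ≠ 0, so that unfolding has rank ≥ 2 and hence rank(T) ≥ 2 (CP rank is at least every unfolding rank, though it can be larger).
Upper bound: with S_k = T[:,:,k], the two rank-1 terms a₁b₁ᵀ, a₂b₂ᵀ are the rank-1 members of the pencil x·S₀ + y·S₁.
det(x·S₀ + y·S₁) is 48·xy + 72·y² = 24·(2·x + 3·y)(y), vanishing at (x:y) = (3:-2) and (1:0).
M₁ = 3·S₀ − 2·S₁ = [[24, 12], [0, 0]] = 12·[1, 0][2, 1]ᵀ and M₂ = S₀ = [[-12, 0], [8, 0]] = (-4)·[3, -2][1, 0]ᵀ, so take a₁ = [1, 0], b₁ = [2, 1], a₂ = [3, -2], b₂ = [1, 0].
Each slice is an integer combination of E₁ = a₁b₁ᵀ and E₂ = a₂b₂ᵀ: S₀ = −4·E₂, S₁ = −6·E₁ − 6·E₂; reading off coefficients, c₁ = [0, -6] and c₂ = [-4, -6].
Hence T = [1, 0] ⊗ [2, 1] ⊗ [0, -6] + [3, -2] ⊗ [1, 0] ⊗ [-4, -6], so rank(T) ≤ 2.
These bounds meet, so rank(T) = 2.

2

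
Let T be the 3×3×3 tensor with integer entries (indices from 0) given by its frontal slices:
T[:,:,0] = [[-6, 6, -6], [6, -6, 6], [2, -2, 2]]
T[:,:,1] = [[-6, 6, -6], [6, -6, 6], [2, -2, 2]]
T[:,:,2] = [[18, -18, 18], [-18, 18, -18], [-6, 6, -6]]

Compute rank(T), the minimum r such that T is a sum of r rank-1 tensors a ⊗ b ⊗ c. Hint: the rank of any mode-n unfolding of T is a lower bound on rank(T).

Lower bound: T ≠ 0 (e.g. T[0,0,0] = -6), so rank(T) ≥ 1.
Upper bound: if T = a ⊗ b ⊗ c then every fibre of T is a multiple of the corresponding factor, so read the factors off the fibres through the nonzero entry T[0,0,0] = -6.
The mode-1 fibre T[:,0,0] = [-6, 6, 2] gives a = (3, -3, -1) (primitive direction); the mode-2 fibre T[0,:,0] = [-6, 6, -6] gives b = (1, -1, 1); then c[k] = T[0,0,k] / (a[0]·b[0]) = [-6, -6, 18] / 3 = (-2, -2, 6).
Expanding (3, -3, -1) ⊗ (1, -1, 1) ⊗ (-2, -2, 6) reproduces all 27 entries of T, so T = (3, -3, -1) ⊗ (1, -1, 1) ⊗ (-2, -2, 6) and rank(T) ≤ 1.
These bounds meet, so rank(T) = 1.

1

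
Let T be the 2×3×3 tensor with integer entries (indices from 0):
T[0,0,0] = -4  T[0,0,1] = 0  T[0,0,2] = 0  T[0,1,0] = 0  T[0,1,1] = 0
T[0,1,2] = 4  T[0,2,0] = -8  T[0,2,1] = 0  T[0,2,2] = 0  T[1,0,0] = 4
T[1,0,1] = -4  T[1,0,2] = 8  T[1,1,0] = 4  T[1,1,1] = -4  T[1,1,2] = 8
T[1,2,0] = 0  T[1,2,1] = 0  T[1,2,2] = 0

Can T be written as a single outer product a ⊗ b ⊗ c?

The mode-3 unfolding of T (rows indexed by k, columns by (i,j) = (0,0), (0,1), (0,2), (1,0), (1,1), (1,2)) is [[-4, 0, -8, 4, 4, 0], [0, 0, 0, -4, -4, 0], [0, 4, 0, 8, 8, 0]].
There the 3×3 minor on rows k ∈ {0, 1, 2}, columns (i,j) ∈ {(0,0), (0,1), (1,0)} is det [[-4, 0, 4], [0, 0, -4], [0, 4, 8]] = -64 ≠ 0, so this unfolding has rank ≥ 3; CP rank is at least every unfolding rank, so rank(T) ≥ 3.
In particular rank(T) ≥ 3 > 1, so T is not rank-1.

No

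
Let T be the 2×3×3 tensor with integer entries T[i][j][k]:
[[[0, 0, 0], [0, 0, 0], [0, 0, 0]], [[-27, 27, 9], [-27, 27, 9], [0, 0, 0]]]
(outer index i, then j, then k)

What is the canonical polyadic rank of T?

Lower bound: T ≠ 0 (e.g. T[1,0,0] = -27), so rank(T) ≥ 1.
Upper bound: if T = a ⊗ b ⊗ c then every fibre of T is a multiple of the corresponding factor, so read the factors off the fibres through the nonzero entry T[1,0,0] = -27.
The mode-1 fibre T[:,0,0] = [0, -27] gives a = [0, 1] (primitive direction); the mode-2 fibre T[1,:,0] = [-27, -27, 0] gives b = [1, 1, 0]; then c[k] = T[1,0,k] / (a[1]·b[0]) = [-27, 27, 9] / 1 = [-27, 27, 9].
Expanding [0, 1] ⊗ [1, 1, 0] ⊗ [-27, 27, 9] reproduces all 18 entries of T, so T = [0, 1] ⊗ [1, 1, 0] ⊗ [-27, 27, 9] and rank(T) ≤ 1.
These bounds meet, so rank(T) = 1.

1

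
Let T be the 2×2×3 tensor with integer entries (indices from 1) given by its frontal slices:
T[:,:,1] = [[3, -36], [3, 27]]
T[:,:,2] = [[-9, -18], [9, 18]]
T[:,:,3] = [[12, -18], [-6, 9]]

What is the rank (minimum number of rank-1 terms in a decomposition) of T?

2

Lower bound: the mode-1 unfolding of T (rows indexed by i, columns by (j,k) = (1,1), (1,2), (1,3), (2,1), (2,2), (2,3)) is [[3, -9, 12, -36, -18, -18], [3, 9, -6, 27, 18, 9]].
There the 2×2 minor on rows i ∈ {1, 2}, columns (j,k) ∈ {(1,1), (1,2)} is det [[3, -9], [3, 9]] = 54 ≠ 0, so this unfolding has rank ≥ 2; CP rank is at least every unfolding rank, so rank(T) ≥ 2. (Flattening ranks never certify an upper bound on CP rank; for that we must actually write T with 2 rank-1 terms.)
Upper bound — finding two terms. Write S_k = T[:,:,k] for the frontal slices: S₁ = [[3, -36], [3, 27]], S₂ = [[-9, -18], [9, 18]], S₃ = [[12, -18], [-6, 9]].
If T = a₁ ⊗ b₁ ⊗ c₁ + a₂ ⊗ b₂ ⊗ c₂ then each S_k = c₁[k]·a₁b₁ᵀ + c₂[k]·a₂b₂ᵀ. S₁ and S₂ are linearly independent, so a₁b₁ᵀ and a₂b₂ᵀ must span the same plane of matrices: they are the rank-1 matrices of the form x·S₁ + y·S₂.
det(x·S₁ + y·S₂) is 189·x² + 189·xy = 189·(x + y)(x), vanishing at (x:y) = (1:-1) and (0:1).
M₁ = S₁ − S₂ = [[12, -18], [-6, 9]] = 3·[2, -1][2, -3]ᵀ and M₂ = S₂ = [[-9, -18], [9, 18]] = (-9)·[1, -1][1, 2]ᵀ, so take a₁ = [2, -1], b₁ = [2, -3], a₂ = [1, -1], b₂ = [1, 2].
Each slice is an integer combination of E₁ = a₁b₁ᵀ and E₂ = a₂b₂ᵀ: S₁ = 3·E₁ − 9·E₂, S₂ = −9·E₂, S₃ = 3·E₁; reading off coefficients, c₁ = [3, 0, 3] and c₂ = [-9, -9, 0].
Hence T = [2, -1] ⊗ [2, -3] ⊗ [3, 0, 3] + [1, -1] ⊗ [1, 2] ⊗ [-9, -9, 0], so rank(T) ≤ 2.
These bounds meet, so rank(T) = 2.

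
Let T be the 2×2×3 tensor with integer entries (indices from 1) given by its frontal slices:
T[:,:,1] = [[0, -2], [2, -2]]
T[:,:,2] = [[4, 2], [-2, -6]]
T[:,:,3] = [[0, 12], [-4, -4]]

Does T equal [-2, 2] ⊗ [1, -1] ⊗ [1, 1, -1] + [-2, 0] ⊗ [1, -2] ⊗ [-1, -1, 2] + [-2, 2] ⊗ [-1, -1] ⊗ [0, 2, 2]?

Reconstruct entry (1,1,3) from the claimed factors: Σₗ aₗ[1]bₗ[1]cₗ[3] = (-2)·(1)·(-1) + (-2)·(1)·(2) + (-2)·(-1)·(2) = 2, but T[1,1,3] = 0. The claim is false.

No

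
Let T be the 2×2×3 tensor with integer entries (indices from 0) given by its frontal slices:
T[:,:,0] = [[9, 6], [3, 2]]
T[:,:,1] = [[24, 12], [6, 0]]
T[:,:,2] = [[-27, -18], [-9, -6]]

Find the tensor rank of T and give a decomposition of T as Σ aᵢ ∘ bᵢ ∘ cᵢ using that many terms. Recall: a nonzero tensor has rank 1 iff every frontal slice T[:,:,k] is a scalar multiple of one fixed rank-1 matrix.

rank(T) = 2

Lower bound: in the mode-2 unfolding of T (rows indexed by j, columns by (i,k)) the 2×2 minor on rows j ∈ {0, 1}, columns (i,k) ∈ {(0,0), (0,1)} is det [[9, 24], [6, 12]] = -36 ≠ 0, so that unfolding has rank ≥ 2 and hence rank(T) ≥ 2 (CP rank is at least every unfolding rank, though it can be larger).
Upper bound: with S_k = T[:,:,k], the two rank-1 terms a₁b₁ᵀ, a₂b₂ᵀ are the rank-1 members of the pencil x·S₀ + y·S₁.
det(x·S₀ + y·S₁) is −24·xy − 72·y² = (-24)·(x + 3·y)(y), vanishing at (x:y) = (3:-1) and (1:0).
M₁ = 3·S₀ − S₁ = [[3, 6], [3, 6]] = 3·(1, 1)(1, 2)ᵀ and M₂ = S₀ = [[9, 6], [3, 2]] = (3, 1)(3, 2)ᵀ, so take a₁ = (1, 1), b₁ = (1, 2), a₂ = (3, 1), b₂ = (3, 2).
Each slice is an integer combination of E₁ = a₁b₁ᵀ and E₂ = a₂b₂ᵀ: S₀ = E₂, S₁ = −3·E₁ + 3·E₂, S₂ = −3·E₂; reading off coefficients, c₁ = (0, -3, 0) and c₂ = (1, 3, -3).
Hence T = (1, 1) ∘ (1, 2) ∘ (0, -3, 0) + (3, 1) ∘ (3, 2) ∘ (1, 3, -3), so rank(T) ≤ 2.
These bounds meet, so rank(T) = 2.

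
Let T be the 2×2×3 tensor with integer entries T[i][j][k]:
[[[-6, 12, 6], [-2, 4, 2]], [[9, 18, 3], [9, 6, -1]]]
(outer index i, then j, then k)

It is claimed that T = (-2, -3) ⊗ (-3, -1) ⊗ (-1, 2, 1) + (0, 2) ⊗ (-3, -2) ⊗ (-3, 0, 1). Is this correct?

Yes

Reconstruct entrywise from the claimed factors. For example, T[0,0,2] = 6 and Σₗ aₗ[0]bₗ[0]cₗ[2] = (-2)·(-3)·(1) + (0)·(-3)·(1) = 6; checking all 12 entries, every one matches. The claim holds.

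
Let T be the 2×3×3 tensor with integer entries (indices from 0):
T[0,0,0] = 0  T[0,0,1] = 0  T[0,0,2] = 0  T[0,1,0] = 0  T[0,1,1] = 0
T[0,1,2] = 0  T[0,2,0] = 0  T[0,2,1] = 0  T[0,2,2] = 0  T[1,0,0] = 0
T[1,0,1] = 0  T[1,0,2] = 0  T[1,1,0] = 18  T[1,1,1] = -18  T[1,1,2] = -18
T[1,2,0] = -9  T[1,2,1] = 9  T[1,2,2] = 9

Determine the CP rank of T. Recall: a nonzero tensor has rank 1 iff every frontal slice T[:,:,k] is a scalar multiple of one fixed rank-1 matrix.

Lower bound: T ≠ 0 (e.g. T[1,1,0] = 18), so rank(T) ≥ 1.
Upper bound: the mode-1 fibre T[:,1,0] = [0, 18] gives a = [0, 1] (primitive direction); the mode-2 fibre T[1,:,0] = [0, 18, -9] gives b = [0, 2, -1]; then c[k] = T[1,1,k] / (a[1]·b[1]) = [18, -18, -18] / 2 = [9, -9, -9].
Expanding [0, 1] (x) [0, 2, -1] (x) [9, -9, -9] reproduces all 18 entries of T, so T = [0, 1] (x) [0, 2, -1] (x) [9, -9, -9] and rank(T) ≤ 1.
These bounds meet, so rank(T) = 1.

1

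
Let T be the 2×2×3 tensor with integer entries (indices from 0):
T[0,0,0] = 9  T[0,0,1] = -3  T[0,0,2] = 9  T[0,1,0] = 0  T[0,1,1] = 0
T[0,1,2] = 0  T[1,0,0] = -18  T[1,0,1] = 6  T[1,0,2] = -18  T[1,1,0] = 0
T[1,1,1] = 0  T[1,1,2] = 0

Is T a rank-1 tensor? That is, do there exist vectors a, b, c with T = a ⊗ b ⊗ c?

Yes

The mode-1 fibre T[:,0,0] = [9, -18] gives a = [1, -2] (primitive direction); the mode-2 fibre T[0,:,0] = [9, 0] gives b = [1, 0]; then c[k] = T[0,0,k] / (a[0]·b[0]) = [9, -3, 9] / 1 = [9, -3, 9].
Expanding [1, -2] ⊗ [1, 0] ⊗ [9, -3, 9] reproduces all 12 entries of T, so T = [1, -2] ⊗ [1, 0] ⊗ [9, -3, 9] and rank(T) ≤ 1.
Equivalently every frontal slice T[:,:,k] is c[k] times the rank-1 matrix [1, -2] ⊗ [1, 0]. So T has rank 1 (it is nonzero).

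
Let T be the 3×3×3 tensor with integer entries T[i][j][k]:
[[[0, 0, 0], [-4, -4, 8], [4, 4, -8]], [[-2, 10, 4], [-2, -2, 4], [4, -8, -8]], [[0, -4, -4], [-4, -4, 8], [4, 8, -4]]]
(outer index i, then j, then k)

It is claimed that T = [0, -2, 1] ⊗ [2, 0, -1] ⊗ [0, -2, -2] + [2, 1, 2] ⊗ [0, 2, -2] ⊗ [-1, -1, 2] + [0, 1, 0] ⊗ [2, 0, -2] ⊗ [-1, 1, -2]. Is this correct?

No

Reconstruct entry (1,2,1) from the claimed factors: Σₗ aₗ[1]bₗ[2]cₗ[1] = (-2)·(-1)·(-2) + (1)·(-2)·(-1) + (1)·(-2)·(1) = -4, but T[1,2,1] = -8. The claim is false.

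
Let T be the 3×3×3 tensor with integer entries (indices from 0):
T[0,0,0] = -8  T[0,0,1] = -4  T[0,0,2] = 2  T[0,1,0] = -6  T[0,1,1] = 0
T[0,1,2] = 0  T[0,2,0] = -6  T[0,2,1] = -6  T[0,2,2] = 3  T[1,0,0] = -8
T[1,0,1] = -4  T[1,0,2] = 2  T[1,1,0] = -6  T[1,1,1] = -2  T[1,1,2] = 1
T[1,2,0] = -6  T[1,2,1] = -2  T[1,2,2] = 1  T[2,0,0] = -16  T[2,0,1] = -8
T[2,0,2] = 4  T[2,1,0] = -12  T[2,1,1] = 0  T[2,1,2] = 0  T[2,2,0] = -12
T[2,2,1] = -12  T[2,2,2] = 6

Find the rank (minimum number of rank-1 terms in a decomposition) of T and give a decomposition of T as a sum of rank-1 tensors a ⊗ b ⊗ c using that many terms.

rank(T) = 3

Lower bound: the mode-2 unfolding of T (rows indexed by j, columns by (i,k) = (0,0), (0,1), (0,2), (1,0), (1,1), (1,2), (2,0), (2,1), (2,2)) is [[-8, -4, 2, -8, -4, 2, -16, -8, 4], [-6, 0, 0, -6, -2, 1, -12, 0, 0], [-6, -6, 3, -6, -2, 1, -12, -12, 6]].
There the 3×3 minor on rows j ∈ {0, 1, 2}, columns (i,k) ∈ {(0,0), (0,1), (1,1)} is det [[-8, -4, -4], [-6, 0, -2], [-6, -6, -2]] = -48 ≠ 0, so this unfolding has rank ≥ 3; CP rank is at least every unfolding rank, so rank(T) ≥ 3. (This is only a lower bound: in general the CP rank may exceed every unfolding rank, so we still need to exhibit 3 rank-1 terms summing to T.)
Upper bound: T is a sum of 3 rank-1 terms, T = (1, 0, 2) ⊗ (0, 1, -2) ⊗ (0, 2, -1) + (1, 1, 2) ⊗ (1, 1, 1) ⊗ (-4, 0, 0) + (1, 1, 2) ⊗ (2, 1, 1) ⊗ (-2, -2, 1) (one valid choice — decompositions are not unique — normalised so each a, b is primitive with positive first nonzero entry; check it by expanding all entries), so rank(T) ≤ 3.
These bounds meet, so rank(T) = 3.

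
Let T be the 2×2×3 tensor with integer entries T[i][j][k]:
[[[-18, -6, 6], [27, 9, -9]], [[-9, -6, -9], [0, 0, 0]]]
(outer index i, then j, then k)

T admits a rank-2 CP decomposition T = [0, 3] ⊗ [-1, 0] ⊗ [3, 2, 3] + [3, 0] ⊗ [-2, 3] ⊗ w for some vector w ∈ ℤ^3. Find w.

w = [3, 1, -1]

Subtract the known terms from T to get the rank-1 residual R = [3, 0] ⊗ [-2, 3] ⊗ w, so R[i,j,k] = a[i]·b[j]·w[k]. Pick indices with nonzero a[0]·b[0] = (3)·(-2) = -6. Only the fibre through (0,0,·) is needed: R[0,0,:] = T[0,0,:] − Σₗ aₗ[0]bₗ[0]cₗ = [-18, -6, 6] − (0)·(-1)·[3, 2, 3] = [-18, -6, 6]. Then w[k] = R[0,0,k] / -6 for each k, giving w = [-18, -6, 6] / -6 = [3, 1, -1].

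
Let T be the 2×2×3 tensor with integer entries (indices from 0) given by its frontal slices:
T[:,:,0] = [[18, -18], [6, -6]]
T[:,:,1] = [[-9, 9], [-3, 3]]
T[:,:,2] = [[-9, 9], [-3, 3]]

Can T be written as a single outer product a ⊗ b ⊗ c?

If T = a ⊗ b ⊗ c then every fibre of T is a multiple of the corresponding factor, so read the factors off the fibres through the nonzero entry T[0,0,0] = 18.
The mode-1 fibre T[:,0,0] = [18, 6] gives a = [3, 1] (primitive direction); the mode-2 fibre T[0,:,0] = [18, -18] gives b = [1, -1]; then c[k] = T[0,0,k] / (a[0]·b[0]) = [18, -9, -9] / 3 = [6, -3, -3].
Expanding [3, 1] ⊗ [1, -1] ⊗ [6, -3, -3] reproduces all 12 entries of T, so T = [3, 1] ⊗ [1, -1] ⊗ [6, -3, -3] and rank(T) ≤ 1.
Equivalently every frontal slice T[:,:,k] is c[k] times the rank-1 matrix [3, 1] ⊗ [1, -1]. So T has rank 1 (it is nonzero).

Yes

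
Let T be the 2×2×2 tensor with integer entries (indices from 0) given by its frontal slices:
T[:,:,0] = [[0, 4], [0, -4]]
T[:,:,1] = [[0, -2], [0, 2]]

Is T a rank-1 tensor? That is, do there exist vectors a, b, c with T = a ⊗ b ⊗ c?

If T = a ⊗ b ⊗ c then every fibre of T is a multiple of the corresponding factor, so read the factors off the fibres through the nonzero entry T[0,1,0] = 4.
The mode-1 fibre T[:,1,0] = [4, -4] gives a = [1, -1] (primitive direction); the mode-2 fibre T[0,:,0] = [0, 4] gives b = [0, 1]; then c[k] = T[0,1,k] / (a[0]·b[1]) = [4, -2] / 1 = [4, -2].
Expanding [1, -1] ⊗ [0, 1] ⊗ [4, -2] reproduces all 8 entries of T, so T = [1, -1] ⊗ [0, 1] ⊗ [4, -2] and rank(T) ≤ 1.
Equivalently every frontal slice T[:,:,k] is c[k] times the rank-1 matrix [1, -1] ⊗ [0, 1]. So T has rank 1 (it is nonzero).

Yes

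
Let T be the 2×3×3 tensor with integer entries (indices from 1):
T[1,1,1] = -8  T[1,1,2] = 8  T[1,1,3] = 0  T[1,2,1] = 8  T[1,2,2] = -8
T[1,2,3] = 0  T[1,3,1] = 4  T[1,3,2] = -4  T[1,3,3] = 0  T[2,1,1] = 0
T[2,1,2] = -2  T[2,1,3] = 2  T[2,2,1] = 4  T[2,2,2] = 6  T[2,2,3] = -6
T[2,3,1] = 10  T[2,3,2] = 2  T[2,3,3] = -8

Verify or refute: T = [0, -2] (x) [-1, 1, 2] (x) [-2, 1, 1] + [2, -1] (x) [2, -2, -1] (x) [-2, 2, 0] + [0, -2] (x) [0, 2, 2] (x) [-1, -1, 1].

Reconstruct entrywise from the claimed factors. For example, T[1,3,1] = 4 and Σₗ aₗ[1]bₗ[3]cₗ[1] = (0)·(2)·(-2) + (2)·(-1)·(-2) + (0)·(2)·(-1) = 4; checking all 18 entries, every one matches. The claim holds.

Yes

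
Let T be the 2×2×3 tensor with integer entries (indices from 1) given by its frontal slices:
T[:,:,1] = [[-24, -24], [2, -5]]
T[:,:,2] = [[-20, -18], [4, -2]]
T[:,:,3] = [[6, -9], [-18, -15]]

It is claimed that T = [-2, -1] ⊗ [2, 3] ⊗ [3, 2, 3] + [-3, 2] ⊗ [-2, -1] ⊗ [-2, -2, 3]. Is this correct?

Reconstruct entrywise from the claimed factors. For example, T[2,2,3] = -15 and Σₗ aₗ[2]bₗ[2]cₗ[3] = (-1)·(3)·(3) + (2)·(-1)·(3) = -15; checking all 12 entries, every one matches. The claim holds.

Yes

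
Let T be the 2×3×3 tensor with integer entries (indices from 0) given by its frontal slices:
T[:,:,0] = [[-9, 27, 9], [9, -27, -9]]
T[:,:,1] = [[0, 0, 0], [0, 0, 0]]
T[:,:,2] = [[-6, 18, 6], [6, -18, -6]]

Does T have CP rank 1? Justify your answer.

Yes

If T = a ⊗ b ⊗ c then every fibre of T is a multiple of the corresponding factor, so read the factors off the fibres through the nonzero entry T[0,0,0] = -9.
The mode-1 fibre T[:,0,0] = [-9, 9] gives a = [1, -1] (primitive direction); the mode-2 fibre T[0,:,0] = [-9, 27, 9] gives b = [1, -3, -1]; then c[k] = T[0,0,k] / (a[0]·b[0]) = [-9, 0, -6] / 1 = [-9, 0, -6].
Expanding [1, -1] ⊗ [1, -3, -1] ⊗ [-9, 0, -6] reproduces all 18 entries of T, so T = [1, -1] ⊗ [1, -3, -1] ⊗ [-9, 0, -6] and rank(T) ≤ 1.
Equivalently every frontal slice T[:,:,k] is c[k] times the rank-1 matrix [1, -1] ⊗ [1, -3, -1]. So T has rank 1 (it is nonzero).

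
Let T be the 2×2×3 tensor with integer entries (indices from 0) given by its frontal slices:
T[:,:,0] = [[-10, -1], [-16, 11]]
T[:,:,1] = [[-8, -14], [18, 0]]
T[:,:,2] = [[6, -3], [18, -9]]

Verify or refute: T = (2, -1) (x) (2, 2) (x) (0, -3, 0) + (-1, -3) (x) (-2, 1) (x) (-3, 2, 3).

Reconstruct entry (0,0,0) from the claimed factors: Σₗ aₗ[0]bₗ[0]cₗ[0] = (2)·(2)·(0) + (-1)·(-2)·(-3) = -6, but T[0,0,0] = -10. The claim is false.

No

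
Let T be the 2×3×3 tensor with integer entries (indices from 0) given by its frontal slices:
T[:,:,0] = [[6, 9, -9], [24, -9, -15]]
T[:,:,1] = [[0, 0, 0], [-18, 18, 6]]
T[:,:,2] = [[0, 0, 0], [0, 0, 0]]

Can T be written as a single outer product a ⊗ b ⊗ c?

No

The mode-2 unfolding of T (rows indexed by j, columns by (i,k) = (0,0), (0,1), (0,2), (1,0), (1,1), (1,2)) is [[6, 0, 0, 24, -18, 0], [9, 0, 0, -9, 18, 0], [-9, 0, 0, -15, 6, 0]].
There the 2×2 minor on rows j ∈ {0, 1}, columns (i,k) ∈ {(0,0), (1,0)} is det [[6, 24], [9, -9]] = -270 ≠ 0, so this unfolding has rank ≥ 2; CP rank is at least every unfolding rank, so rank(T) ≥ 2.
In particular rank(T) ≥ 2 > 1, so T is not rank-1.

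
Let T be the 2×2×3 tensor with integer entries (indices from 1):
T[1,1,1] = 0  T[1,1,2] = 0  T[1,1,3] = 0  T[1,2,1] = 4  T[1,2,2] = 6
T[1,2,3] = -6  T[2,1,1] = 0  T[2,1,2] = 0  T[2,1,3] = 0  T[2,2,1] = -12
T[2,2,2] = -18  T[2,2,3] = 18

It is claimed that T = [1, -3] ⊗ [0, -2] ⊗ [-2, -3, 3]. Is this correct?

Reconstruct entrywise from the claimed factors. For example, T[1,2,3] = -6 and Σₗ aₗ[1]bₗ[2]cₗ[3] = (1)·(-2)·(3) = -6; checking all 12 entries, every one matches. The claim holds.

Yes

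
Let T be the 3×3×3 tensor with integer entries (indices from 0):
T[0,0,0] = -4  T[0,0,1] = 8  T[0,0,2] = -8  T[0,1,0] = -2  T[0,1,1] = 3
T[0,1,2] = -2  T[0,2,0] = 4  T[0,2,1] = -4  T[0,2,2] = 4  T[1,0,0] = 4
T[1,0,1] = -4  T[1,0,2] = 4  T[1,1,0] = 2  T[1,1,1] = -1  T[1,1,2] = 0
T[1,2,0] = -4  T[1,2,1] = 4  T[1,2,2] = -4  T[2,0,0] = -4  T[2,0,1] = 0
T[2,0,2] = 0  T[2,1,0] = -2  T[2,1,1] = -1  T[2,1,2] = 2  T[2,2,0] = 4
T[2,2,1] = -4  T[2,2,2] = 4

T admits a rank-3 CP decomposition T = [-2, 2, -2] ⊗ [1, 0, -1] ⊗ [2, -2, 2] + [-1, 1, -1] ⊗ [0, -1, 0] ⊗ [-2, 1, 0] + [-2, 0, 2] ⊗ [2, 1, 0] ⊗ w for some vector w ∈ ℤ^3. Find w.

Subtract the known terms from T to get the rank-1 residual R = [-2, 0, 2] ⊗ [2, 1, 0] ⊗ w, so R[i,j,k] = a[i]·b[j]·w[k]. Pick indices with nonzero a[0]·b[0] = (-2)·(2) = -4. Only the fibre through (0,0,·) is needed: R[0,0,:] = T[0,0,:] − Σₗ aₗ[0]bₗ[0]cₗ = [-4, 8, -8] − (-2)·(1)·[2, -2, 2] − (-1)·(0)·[-2, 1, 0] = [0, 4, -4]. Then w[k] = R[0,0,k] / -4 for each k, giving w = [0, 4, -4] / -4 = [0, -1, 1].

w = [0, -1, 1]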